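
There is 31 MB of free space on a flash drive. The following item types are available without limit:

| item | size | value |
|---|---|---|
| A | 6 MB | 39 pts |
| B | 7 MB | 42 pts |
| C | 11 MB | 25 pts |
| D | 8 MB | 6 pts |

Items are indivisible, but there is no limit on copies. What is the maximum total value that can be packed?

Best value-per-unit is A at 39/6; filling with it alone gives 5×39 = 195.
Optimal mix: 4×A + 1×B → size 31, value 198.

198 pts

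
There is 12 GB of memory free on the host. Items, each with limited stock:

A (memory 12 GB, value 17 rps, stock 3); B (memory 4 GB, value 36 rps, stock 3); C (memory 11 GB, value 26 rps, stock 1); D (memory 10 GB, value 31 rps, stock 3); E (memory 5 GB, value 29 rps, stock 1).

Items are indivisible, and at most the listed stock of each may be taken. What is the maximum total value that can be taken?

Best selections within memory 12 and stock limits:
- 3×B: memory 12, value 108
- 2×B: memory 8, value 72
- 1×B + 1×E: memory 9, value 65
Best: 108 rps.

108 rps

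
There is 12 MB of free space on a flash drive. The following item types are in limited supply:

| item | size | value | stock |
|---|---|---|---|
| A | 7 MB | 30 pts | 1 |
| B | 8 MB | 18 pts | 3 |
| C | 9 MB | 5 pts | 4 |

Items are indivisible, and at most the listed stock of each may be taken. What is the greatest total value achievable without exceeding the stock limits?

Best selections within size 12 and stock limits:
- 1×A: size 7, value 30
- 1×B: size 8, value 18
- 1×C: size 9, value 5
Best: 30 pts.

30 pts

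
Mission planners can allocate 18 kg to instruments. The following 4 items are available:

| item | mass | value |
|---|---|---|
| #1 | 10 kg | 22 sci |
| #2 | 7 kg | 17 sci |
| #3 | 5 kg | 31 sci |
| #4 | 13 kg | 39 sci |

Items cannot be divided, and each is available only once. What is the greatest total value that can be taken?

70 sci

Check high-value combinations within 18 kg:
- #3+#4: mass 5+13=18, value 31+39=70
- #1+#3: mass 10+5=15, value 22+31=53
- #2+#3: mass 7+5=12, value 17+31=48
Best: 70 sci.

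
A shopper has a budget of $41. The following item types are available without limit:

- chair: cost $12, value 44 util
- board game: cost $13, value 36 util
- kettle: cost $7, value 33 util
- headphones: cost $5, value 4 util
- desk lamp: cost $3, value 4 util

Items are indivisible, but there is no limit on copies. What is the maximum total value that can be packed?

176 util

Best value-per-unit is kettle at 33/7; filling with it alone gives 5×33 = 165.
Optimal mix: 1×chair + 4×kettle → cost 40, value 176.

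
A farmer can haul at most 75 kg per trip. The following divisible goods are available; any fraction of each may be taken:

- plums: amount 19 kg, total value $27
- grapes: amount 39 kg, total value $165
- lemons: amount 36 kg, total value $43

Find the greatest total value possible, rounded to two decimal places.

Take in order of value per unit:
- grapes (165/39 per unit): all 39 → value 165, running total 165.00
- plums (27/19 per unit): all 19 → value 27, running total 192.00
- lemons (43/36 per unit): 17 of 36 → value 17×43/36 = 20.3056, running total 212.31
Total 212.31.

212.31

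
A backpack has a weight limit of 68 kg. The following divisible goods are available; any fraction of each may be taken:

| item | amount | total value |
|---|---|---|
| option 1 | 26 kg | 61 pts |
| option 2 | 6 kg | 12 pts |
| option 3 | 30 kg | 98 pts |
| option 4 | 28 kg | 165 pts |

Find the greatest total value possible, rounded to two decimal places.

Take in order of value per unit:
- option 4 (165/28 per unit): all 28 → value 165, running total 165.00
- option 3 (98/30 per unit): all 30 → value 98, running total 263.00
- option 1 (61/26 per unit): 10 of 26 → value 10×61/26 = 23.4615, running total 286.46
Total 286.46.

286.46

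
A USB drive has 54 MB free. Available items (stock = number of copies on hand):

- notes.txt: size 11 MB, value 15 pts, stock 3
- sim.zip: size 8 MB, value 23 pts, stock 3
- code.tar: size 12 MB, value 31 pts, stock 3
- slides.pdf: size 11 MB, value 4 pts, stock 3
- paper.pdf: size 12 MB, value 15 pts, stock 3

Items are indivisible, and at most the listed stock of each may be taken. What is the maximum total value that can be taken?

Best selections within size 54 and stock limits:
- 2×sim.zip + 3×code.tar: size 52, value 139
- 3×sim.zip + 2×code.tar: size 48, value 131
- 1×notes.txt + 2×sim.zip + 2×code.tar: size 51, value 123
Best: 139 pts.

139 pts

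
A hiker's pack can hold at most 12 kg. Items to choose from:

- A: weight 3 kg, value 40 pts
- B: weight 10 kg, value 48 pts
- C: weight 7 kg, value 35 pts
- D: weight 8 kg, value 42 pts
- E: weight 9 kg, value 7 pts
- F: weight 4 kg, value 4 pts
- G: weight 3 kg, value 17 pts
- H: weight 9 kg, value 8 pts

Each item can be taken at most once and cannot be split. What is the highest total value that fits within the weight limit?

82 pts

Check high-value combinations within 12 kg:
- A+D: weight 3+8=11, value 40+42=82
- A+C: weight 3+7=10, value 40+35=75
- A+F+G: weight 3+4+3=10, value 40+4+17=61
- D+G: weight 8+3=11, value 42+17=59
- A+G: weight 3+3=6, value 40+17=57
Best: 82 pts.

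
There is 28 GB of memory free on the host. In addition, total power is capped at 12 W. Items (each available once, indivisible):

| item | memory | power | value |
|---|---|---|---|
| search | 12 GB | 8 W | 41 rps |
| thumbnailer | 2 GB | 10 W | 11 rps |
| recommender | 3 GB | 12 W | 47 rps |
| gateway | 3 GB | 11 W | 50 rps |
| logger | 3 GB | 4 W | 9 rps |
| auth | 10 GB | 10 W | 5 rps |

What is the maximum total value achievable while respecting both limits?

Feasible sets respecting both limits:
- gateway: memory 3, power 11, value 50
- search+logger: memory 15, power 12, value 50
- recommender: memory 3, power 12, value 47
Best: 50 rps.

50 rps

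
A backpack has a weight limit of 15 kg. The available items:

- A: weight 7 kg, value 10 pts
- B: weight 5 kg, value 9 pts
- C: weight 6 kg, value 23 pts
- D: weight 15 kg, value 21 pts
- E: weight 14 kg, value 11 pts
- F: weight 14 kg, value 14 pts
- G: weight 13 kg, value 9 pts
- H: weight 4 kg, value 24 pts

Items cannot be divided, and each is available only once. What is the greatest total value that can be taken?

Check high-value combinations within 15 kg:
- B+C+H: weight 5+6+4=15, value 9+23+24=56
- C+H: weight 6+4=10, value 23+24=47
- A+H: weight 7+4=11, value 10+24=34
Best: 56 pts.

56 pts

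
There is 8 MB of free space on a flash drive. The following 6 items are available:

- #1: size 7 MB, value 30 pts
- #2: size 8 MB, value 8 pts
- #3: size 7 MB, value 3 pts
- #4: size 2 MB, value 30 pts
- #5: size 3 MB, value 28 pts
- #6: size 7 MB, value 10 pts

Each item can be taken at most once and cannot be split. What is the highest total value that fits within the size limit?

Check high-value combinations within 8 MB:
- #4+#5: size 2+3=5, value 30+28=58
- #4: size 2, value 30
- #1: size 7, value 30
- #5: size 3, value 28
- #6: size 7, value 10
Best: 58 pts.

58 pts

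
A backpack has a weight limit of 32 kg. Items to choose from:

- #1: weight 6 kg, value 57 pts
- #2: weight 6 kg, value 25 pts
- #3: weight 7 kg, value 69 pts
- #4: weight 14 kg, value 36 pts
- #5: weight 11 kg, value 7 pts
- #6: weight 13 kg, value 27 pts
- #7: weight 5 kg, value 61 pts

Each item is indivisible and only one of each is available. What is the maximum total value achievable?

223 pts

This is a 0/1 knapsack; check combinations near the capacity.
- #1+#3+#4+#7: weight 6+7+14+5=32, value 57+69+36+61=223
- #1+#3+#6+#7: weight 6+7+13+5=31, value 57+69+27+61=214
- #1+#2+#3+#7: weight 6+6+7+5=24, value 57+25+69+61=212
- #1+#3+#5+#7: weight 6+7+11+5=29, value 57+69+7+61=194
Best: 223 pts.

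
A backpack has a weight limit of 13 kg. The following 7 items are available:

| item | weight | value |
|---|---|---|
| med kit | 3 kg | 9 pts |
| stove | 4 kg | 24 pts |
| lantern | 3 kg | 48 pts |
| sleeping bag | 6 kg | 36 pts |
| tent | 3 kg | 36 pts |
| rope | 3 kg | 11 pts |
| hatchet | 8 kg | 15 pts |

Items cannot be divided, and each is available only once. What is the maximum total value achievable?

120 pts

Check high-value combinations within 13 kg:
- lantern+sleeping bag+tent: weight 3+6+3=12, value 48+36+36=120
- stove+lantern+tent+rope: weight 4+3+3+3=13, value 24+48+36+11=119
- med kit+stove+lantern+tent: weight 3+4+3+3=13, value 9+24+48+36=117
Best: 120 pts.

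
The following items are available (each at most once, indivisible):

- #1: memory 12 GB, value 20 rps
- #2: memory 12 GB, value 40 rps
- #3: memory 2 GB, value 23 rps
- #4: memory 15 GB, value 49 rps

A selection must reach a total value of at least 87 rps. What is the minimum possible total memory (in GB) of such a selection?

Subsets with value ≥ 87, sorted by total memory:
- #2+#4: memory 27, value 89
- #2+#3+#4: memory 29, value 112
- #1+#3+#4: memory 29, value 92
- #1+#2+#4: memory 39, value 109
Minimum memory: 27 GB.

27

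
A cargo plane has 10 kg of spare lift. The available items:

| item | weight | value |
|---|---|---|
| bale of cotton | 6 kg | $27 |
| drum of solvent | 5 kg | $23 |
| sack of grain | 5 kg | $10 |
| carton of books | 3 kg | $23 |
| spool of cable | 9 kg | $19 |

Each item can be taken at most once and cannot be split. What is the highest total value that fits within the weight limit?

Check high-value combinations within 10 kg:
- bale of cotton+carton of books: weight 6+3=9, value 27+23=50
- drum of solvent+carton of books: weight 5+3=8, value 23+23=46
- sack of grain+carton of books: weight 5+3=8, value 10+23=33
Best: $50.

$50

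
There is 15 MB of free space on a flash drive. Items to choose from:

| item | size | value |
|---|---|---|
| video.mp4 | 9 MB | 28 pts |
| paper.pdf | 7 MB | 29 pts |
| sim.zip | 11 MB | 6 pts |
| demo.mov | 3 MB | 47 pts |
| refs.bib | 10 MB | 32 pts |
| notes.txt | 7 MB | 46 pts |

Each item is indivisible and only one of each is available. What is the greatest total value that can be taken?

Check high-value combinations within 15 MB:
- demo.mov+notes.txt: size 3+7=10, value 47+46=93
- demo.mov+refs.bib: size 3+10=13, value 47+32=79
- paper.pdf+demo.mov: size 7+3=10, value 29+47=76
- video.mp4+demo.mov: size 9+3=12, value 28+47=75
- paper.pdf+notes.txt: size 7+7=14, value 29+46=75
Best: 93 pts.

93 pts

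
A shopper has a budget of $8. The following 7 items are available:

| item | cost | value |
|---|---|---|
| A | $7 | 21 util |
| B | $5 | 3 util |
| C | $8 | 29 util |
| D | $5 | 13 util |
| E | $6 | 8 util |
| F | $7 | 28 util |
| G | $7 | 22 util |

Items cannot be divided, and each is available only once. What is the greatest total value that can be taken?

29 util

Check high-value combinations within $8:
- C: cost 8, value 29
- F: cost 7, value 28
- G: cost 7, value 22
- A: cost 7, value 21
- D: cost 5, value 13
Best: 29 util.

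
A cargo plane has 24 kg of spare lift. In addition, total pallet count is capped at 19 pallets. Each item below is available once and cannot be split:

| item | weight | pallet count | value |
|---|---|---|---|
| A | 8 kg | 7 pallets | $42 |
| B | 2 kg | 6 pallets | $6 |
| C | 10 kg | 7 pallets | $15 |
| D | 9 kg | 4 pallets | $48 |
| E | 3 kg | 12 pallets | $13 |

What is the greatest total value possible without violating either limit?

$96

Feasible sets respecting both limits:
- A+B+D: weight 19, pallet count 17, value 96
- A+D: weight 17, pallet count 11, value 90
- B+C+D: weight 21, pallet count 17, value 69
Best: $96.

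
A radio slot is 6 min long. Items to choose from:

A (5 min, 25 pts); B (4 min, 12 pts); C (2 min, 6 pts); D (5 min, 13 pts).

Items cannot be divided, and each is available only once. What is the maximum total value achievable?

25 pts

Check high-value combinations within 6 min:
- A: duration 5, value 25
- B+C: duration 4+2=6, value 12+6=18
- D: duration 5, value 13
- B: duration 4, value 12
Best: 25 pts.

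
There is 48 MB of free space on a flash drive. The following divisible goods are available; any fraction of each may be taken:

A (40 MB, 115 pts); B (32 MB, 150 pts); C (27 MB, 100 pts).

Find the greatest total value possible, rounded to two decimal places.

Take in order of value per unit:
- B (150/32 per unit): all 32 → value 150, running total 150.00
- C (100/27 per unit): 16 of 27 → value 16×100/27 = 59.2593, running total 209.26
Total 209.26.

209.26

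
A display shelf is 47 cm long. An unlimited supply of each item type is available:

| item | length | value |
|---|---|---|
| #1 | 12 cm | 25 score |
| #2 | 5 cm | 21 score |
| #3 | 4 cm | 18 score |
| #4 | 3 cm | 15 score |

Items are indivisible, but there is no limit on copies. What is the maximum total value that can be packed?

231 score

Best value-per-unit is #4 at 15/3; filling with it alone gives 15×15 = 225.
Optimal mix: 1×#2 + 14×#4 → length 47, value 231.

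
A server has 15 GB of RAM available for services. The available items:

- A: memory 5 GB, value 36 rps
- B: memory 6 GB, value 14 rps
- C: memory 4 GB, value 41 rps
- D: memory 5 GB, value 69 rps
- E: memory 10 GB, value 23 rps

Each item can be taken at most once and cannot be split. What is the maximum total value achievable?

146 rps

Check high-value combinations within 15 GB:
- A+C+D: memory 5+4+5=14, value 36+41+69=146
- B+C+D: memory 6+4+5=15, value 14+41+69=124
- C+D: memory 4+5=9, value 41+69=110
- A+D: memory 5+5=10, value 36+69=105
- D+E: memory 5+10=15, value 69+23=92
Best: 146 rps.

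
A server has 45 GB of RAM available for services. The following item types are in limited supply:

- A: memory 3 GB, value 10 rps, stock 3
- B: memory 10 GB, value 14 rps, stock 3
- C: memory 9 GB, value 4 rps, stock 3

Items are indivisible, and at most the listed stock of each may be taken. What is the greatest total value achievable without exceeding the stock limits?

72 rps

Top feasible selections:
- 3×A + 3×B: memory 39, value 72
- 2×A + 3×B + 1×C: memory 45, value 66
- 2×A + 3×B: memory 36, value 62
Best: 72 rps.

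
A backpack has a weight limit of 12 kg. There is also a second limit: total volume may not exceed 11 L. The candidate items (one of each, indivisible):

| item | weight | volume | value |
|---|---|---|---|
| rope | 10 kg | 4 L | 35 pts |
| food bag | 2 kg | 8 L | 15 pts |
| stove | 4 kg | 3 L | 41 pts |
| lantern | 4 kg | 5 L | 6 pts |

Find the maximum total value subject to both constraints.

56 pts

Feasible sets respecting both limits:
- food bag+stove: weight 6, volume 11, value 56
- stove+lantern: weight 8, volume 8, value 47
- stove: weight 4, volume 3, value 41
Best: 56 pts.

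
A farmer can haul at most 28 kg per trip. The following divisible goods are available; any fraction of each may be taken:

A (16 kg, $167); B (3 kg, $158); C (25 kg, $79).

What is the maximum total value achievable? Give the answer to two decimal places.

353.44

Take in order of value per unit:
- B (158/3 per unit): all 3 → value 158, running total 158.00
- A (167/16 per unit): all 16 → value 167, running total 325.00
- C (79/25 per unit): 9 of 25 → value 9×79/25 = 28.4400, running total 353.44
Total 353.44.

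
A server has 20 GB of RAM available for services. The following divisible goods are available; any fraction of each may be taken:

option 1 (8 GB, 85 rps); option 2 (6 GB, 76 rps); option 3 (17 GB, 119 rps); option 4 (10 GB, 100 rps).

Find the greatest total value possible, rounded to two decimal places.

221.00

Take in order of value per unit:
- option 2 (76/6 per unit): all 6 → value 76, running total 76.00
- option 1 (85/8 per unit): all 8 → value 85, running total 161.00
- option 4 (100/10 per unit): 6 of 10 → value 6×100/10 = 60.0000, running total 221.00
Total 221.00.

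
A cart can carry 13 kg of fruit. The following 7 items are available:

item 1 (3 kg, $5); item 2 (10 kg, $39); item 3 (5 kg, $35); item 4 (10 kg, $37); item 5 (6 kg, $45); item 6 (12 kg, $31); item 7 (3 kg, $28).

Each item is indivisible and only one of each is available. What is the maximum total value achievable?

$80

This is a 0/1 knapsack; check combinations near the capacity.
- item 3+item 5: weight 5+6=11, value 35+45=80
- item 1+item 5+item 7: weight 3+6+3=12, value 5+45+28=78
- item 5+item 7: weight 6+3=9, value 45+28=73
- item 1+item 3+item 7: weight 3+5+3=11, value 5+35+28=68
Best: $80.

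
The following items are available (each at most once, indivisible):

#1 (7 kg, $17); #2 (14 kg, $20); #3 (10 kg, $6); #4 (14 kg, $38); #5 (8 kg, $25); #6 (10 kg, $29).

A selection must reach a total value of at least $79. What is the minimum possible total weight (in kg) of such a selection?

Subsets with value ≥ 79, sorted by total weight:
- #1+#4+#5: weight 29, value 80
- #1+#4+#6: weight 31, value 84
- #4+#5+#6: weight 32, value 92
Minimum weight: 29 kg.

29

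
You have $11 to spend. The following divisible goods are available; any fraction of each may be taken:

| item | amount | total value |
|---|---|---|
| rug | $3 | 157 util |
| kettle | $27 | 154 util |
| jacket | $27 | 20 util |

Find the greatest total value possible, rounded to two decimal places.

Take in order of value per unit:
- rug (157/3 per unit): all 3 → value 157, running total 157.00
- kettle (154/27 per unit): 8 of 27 → value 8×154/27 = 45.6296, running total 202.63
Total 202.63.

202.63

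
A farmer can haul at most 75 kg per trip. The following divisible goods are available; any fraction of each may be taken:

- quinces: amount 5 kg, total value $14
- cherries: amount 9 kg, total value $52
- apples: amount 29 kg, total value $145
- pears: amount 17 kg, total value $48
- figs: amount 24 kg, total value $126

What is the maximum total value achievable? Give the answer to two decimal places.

Take in order of value per unit:
- cherries (52/9 per unit): all 9 → value 52, running total 52.00
- figs (126/24 per unit): all 24 → value 126, running total 178.00
- apples (145/29 per unit): all 29 → value 145, running total 323.00
- pears (48/17 per unit): 13 of 17 → value 13×48/17 = 36.7059, running total 359.71
Total 359.71.

359.71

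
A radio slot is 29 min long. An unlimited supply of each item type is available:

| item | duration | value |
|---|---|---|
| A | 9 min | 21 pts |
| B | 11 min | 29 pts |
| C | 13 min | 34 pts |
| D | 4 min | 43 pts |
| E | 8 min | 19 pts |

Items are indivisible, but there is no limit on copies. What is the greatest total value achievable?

Best value-per-unit is D at 43/4, and filling with it alone uses duration 7×4=28. No mix of the others beats 7×43 = 301.

301 pts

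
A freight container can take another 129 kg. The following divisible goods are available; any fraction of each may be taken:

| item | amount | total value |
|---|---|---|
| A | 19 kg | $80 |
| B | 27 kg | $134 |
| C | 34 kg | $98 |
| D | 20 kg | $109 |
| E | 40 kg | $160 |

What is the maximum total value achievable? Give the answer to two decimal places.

Take in order of value per unit:
- D (109/20 per unit): all 20 → value 109, running total 109.00
- B (134/27 per unit): all 27 → value 134, running total 243.00
- A (80/19 per unit): all 19 → value 80, running total 323.00
- E (160/40 per unit): all 40 → value 160, running total 483.00
- C (98/34 per unit): 23 of 34 → value 23×98/34 = 66.2941, running total 549.29
Total 549.29.

549.29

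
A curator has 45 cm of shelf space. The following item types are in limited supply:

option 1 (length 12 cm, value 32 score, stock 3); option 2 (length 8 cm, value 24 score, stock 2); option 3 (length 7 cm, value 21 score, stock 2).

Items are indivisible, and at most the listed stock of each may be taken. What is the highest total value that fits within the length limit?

122 score

Best selections within length 45 and stock limits:
- 1×option 1 + 2×option 2 + 2×option 3: length 42, value 122
- 3×option 1 + 1×option 2: length 44, value 120
- 3×option 1 + 1×option 3: length 43, value 117
Best: 122 score.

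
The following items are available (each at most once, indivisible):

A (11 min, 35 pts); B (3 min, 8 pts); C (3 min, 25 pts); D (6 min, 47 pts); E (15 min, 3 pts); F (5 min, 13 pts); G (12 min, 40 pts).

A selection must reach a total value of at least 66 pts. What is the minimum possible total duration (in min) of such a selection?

Subsets with value ≥ 66, sorted by total duration:
- C+D: duration 9, value 72
- B+C+D: duration 12, value 80
Minimum duration: 9 min.

9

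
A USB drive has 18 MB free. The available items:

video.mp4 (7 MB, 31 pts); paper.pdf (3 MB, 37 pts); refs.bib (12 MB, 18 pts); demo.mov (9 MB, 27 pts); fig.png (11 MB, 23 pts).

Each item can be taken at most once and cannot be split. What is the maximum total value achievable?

Check high-value combinations within 18 MB:
- video.mp4+paper.pdf: size 7+3=10, value 31+37=68
- paper.pdf+demo.mov: size 3+9=12, value 37+27=64
- paper.pdf+fig.png: size 3+11=14, value 37+23=60
Best: 68 pts.

68 pts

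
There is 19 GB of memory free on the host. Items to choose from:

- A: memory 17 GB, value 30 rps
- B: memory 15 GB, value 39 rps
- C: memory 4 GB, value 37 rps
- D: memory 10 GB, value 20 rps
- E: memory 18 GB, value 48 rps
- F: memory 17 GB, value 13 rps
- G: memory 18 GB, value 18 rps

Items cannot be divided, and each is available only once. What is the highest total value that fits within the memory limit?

Check high-value combinations within 19 GB:
- B+C: memory 15+4=19, value 39+37=76
- C+D: memory 4+10=14, value 37+20=57
- E: memory 18, value 48
- B: memory 15, value 39
Best: 76 rps.

76 rps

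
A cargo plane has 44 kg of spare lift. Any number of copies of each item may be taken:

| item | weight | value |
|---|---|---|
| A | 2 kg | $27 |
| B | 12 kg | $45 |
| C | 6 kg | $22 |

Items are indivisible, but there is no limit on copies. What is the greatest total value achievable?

$594

Best value-per-unit is A at 27/2, and filling with it alone uses weight 22×2=44. No mix of the others beats 22×27 = 594.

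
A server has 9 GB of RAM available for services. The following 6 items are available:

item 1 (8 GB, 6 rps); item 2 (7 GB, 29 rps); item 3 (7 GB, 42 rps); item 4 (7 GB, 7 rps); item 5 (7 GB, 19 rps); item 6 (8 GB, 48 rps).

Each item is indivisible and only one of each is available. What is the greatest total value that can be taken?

Check high-value combinations within 9 GB:
- item 6: memory 8, value 48
- item 3: memory 7, value 42
- item 2: memory 7, value 29
- item 5: memory 7, value 19
Best: 48 rps.

48 rps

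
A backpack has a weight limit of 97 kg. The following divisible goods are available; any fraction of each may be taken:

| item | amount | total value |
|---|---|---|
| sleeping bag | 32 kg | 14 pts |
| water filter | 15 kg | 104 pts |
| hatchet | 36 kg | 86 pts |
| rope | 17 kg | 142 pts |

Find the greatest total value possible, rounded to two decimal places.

Take in order of value per unit:
- rope (142/17 per unit): all 17 → value 142, running total 142.00
- water filter (104/15 per unit): all 15 → value 104, running total 246.00
- hatchet (86/36 per unit): all 36 → value 86, running total 332.00
- sleeping bag (14/32 per unit): 29 of 32 → value 29×14/32 = 12.6875, running total 344.69
Total 344.69.

344.69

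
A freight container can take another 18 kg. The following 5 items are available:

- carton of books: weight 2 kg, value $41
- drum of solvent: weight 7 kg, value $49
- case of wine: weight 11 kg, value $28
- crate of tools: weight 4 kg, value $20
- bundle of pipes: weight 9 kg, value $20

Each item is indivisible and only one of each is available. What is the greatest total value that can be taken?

$110

Check high-value combinations within 18 kg:
- carton of books+drum of solvent+crate of tools: weight 2+7+4=13, value 41+49+20=110
- carton of books+drum of solvent+bundle of pipes: weight 2+7+9=18, value 41+49+20=110
- carton of books+drum of solvent: weight 2+7=9, value 41+49=90
- carton of books+case of wine+crate of tools: weight 2+11+4=17, value 41+28+20=89
- carton of books+crate of tools+bundle of pipes: weight 2+4+9=15, value 41+20+20=81
Best: $110.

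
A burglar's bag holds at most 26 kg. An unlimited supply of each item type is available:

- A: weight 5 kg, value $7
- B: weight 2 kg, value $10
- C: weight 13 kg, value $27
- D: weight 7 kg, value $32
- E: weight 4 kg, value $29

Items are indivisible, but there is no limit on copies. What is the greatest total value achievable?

Best value-per-unit is E at 29/4; filling with it alone gives 6×29 = 174.
Optimal mix: 1×B + 6×E → weight 26, value 184.

$184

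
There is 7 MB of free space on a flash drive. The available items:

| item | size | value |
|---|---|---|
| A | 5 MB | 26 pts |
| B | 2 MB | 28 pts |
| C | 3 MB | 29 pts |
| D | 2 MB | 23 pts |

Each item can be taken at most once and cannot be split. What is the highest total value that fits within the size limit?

Check high-value combinations within 7 MB:
- B+C+D: size 2+3+2=7, value 28+29+23=80
- B+C: size 2+3=5, value 28+29=57
- A+B: size 5+2=7, value 26+28=54
Best: 80 pts.

80 pts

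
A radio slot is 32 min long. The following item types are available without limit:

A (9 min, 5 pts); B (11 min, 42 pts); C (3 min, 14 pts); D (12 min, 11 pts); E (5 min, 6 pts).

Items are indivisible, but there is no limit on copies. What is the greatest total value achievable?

140 pts

Best value-per-unit is C at 14/3; filling with it alone gives 10×14 = 140.
Optimal mix: 1×B + 7×C → duration 32, value 140.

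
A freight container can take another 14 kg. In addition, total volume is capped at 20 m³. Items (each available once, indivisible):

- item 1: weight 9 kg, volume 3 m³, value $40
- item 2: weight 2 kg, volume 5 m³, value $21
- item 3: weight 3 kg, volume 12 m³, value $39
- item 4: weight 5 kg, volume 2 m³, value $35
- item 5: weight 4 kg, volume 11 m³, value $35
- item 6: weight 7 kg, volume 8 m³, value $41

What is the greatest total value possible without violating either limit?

$100

Feasible sets respecting both limits:
- item 1+item 2+item 3: weight 14, volume 20, value 100
- item 2+item 4+item 6: weight 14, volume 15, value 97
- item 2+item 3+item 4: weight 10, volume 19, value 95
- item 2+item 4+item 5: weight 11, volume 18, value 91
Best: $100.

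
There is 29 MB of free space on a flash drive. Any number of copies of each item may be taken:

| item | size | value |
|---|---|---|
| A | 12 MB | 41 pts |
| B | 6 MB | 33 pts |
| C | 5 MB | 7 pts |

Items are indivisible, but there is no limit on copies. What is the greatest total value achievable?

Best value-per-unit is B at 33/6; filling with it alone gives 4×33 = 132.
Optimal mix: 4×B + 1×C → size 29, value 139.

139 pts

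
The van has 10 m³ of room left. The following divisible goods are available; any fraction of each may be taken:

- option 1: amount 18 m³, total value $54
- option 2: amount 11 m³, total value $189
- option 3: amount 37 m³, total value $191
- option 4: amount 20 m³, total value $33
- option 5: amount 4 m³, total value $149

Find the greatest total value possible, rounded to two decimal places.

252.09

Take in order of value per unit:
- option 5 (149/4 per unit): all 4 → value 149, running total 149.00
- option 2 (189/11 per unit): 6 of 11 → value 6×189/11 = 103.0909, running total 252.09
Total 252.09.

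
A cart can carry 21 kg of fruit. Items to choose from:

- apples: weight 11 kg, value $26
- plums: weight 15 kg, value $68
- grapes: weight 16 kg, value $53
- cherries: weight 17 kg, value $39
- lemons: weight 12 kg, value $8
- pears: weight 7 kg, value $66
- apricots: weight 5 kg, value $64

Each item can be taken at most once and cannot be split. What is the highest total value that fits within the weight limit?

$132

Check high-value combinations within 21 kg:
- plums+apricots: weight 15+5=20, value 68+64=132
- pears+apricots: weight 7+5=12, value 66+64=130
- grapes+apricots: weight 16+5=21, value 53+64=117
- apples+pears: weight 11+7=18, value 26+66=92
Best: $132.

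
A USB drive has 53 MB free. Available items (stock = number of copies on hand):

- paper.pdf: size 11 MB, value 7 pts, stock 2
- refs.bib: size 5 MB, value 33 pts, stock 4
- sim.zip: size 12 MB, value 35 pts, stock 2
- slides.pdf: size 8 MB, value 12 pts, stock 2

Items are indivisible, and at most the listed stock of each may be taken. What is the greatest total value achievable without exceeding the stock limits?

214 pts

Best selections within size 53 and stock limits:
- 4×refs.bib + 2×sim.zip + 1×slides.pdf: size 52, value 214
- 4×refs.bib + 2×sim.zip: size 44, value 202
- 4×refs.bib + 1×sim.zip + 2×slides.pdf: size 48, value 191
- 1×paper.pdf + 4×refs.bib + 1×sim.zip + 1×slides.pdf: size 51, value 186
Best: 214 pts.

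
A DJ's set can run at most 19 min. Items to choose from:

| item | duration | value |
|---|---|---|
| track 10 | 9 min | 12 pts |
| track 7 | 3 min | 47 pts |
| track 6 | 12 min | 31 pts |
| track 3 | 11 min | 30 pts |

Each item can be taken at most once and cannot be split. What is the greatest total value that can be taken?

Check high-value combinations within 19 min:
- track 7+track 6: duration 3+12=15, value 47+31=78
- track 7+track 3: duration 3+11=14, value 47+30=77
- track 10+track 7: duration 9+3=12, value 12+47=59
- track 7: duration 3, value 47
Best: 78 pts.

78 pts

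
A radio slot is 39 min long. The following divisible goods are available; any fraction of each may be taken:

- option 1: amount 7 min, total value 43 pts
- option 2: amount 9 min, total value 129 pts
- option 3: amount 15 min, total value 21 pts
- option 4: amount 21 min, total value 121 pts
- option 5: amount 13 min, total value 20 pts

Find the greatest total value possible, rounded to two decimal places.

Take in order of value per unit:
- option 2 (129/9 per unit): all 9 → value 129, running total 129.00
- option 1 (43/7 per unit): all 7 → value 43, running total 172.00
- option 4 (121/21 per unit): all 21 → value 121, running total 293.00
- option 5 (20/13 per unit): 2 of 13 → value 2×20/13 = 3.0769, running total 296.08
Total 296.08.

296.08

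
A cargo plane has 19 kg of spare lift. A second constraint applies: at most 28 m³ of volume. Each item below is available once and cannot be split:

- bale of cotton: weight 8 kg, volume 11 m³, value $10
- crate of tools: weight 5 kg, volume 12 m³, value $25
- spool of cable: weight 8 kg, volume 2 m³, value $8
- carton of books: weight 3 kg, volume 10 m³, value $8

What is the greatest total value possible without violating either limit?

Feasible sets respecting both limits:
- crate of tools+spool of cable+carton of books: weight 16, volume 24, value 41
- bale of cotton+crate of tools: weight 13, volume 23, value 35
- crate of tools+spool of cable: weight 13, volume 14, value 33
- crate of tools+carton of books: weight 8, volume 22, value 33
Best: $41.

$41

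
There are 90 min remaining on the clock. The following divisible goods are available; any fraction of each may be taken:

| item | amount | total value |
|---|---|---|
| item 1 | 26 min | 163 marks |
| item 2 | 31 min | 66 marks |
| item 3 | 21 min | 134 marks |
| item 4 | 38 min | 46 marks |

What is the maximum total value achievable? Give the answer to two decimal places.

377.53

Take in order of value per unit:
- item 3 (134/21 per unit): all 21 → value 134, running total 134.00
- item 1 (163/26 per unit): all 26 → value 163, running total 297.00
- item 2 (66/31 per unit): all 31 → value 66, running total 363.00
- item 4 (46/38 per unit): 12 of 38 → value 12×46/38 = 14.5263, running total 377.53
Total 377.53.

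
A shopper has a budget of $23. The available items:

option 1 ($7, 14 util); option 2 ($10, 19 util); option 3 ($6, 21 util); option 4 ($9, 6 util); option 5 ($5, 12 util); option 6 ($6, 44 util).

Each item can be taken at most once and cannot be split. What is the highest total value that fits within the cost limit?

Check high-value combinations within $23:
- option 2+option 3+option 6: cost 10+6+6=22, value 19+21+44=84
- option 1+option 3+option 6: cost 7+6+6=19, value 14+21+44=79
- option 3+option 5+option 6: cost 6+5+6=17, value 21+12+44=77
- option 1+option 2+option 6: cost 7+10+6=23, value 14+19+44=77
- option 2+option 5+option 6: cost 10+5+6=21, value 19+12+44=75
Best: 84 util.

84 util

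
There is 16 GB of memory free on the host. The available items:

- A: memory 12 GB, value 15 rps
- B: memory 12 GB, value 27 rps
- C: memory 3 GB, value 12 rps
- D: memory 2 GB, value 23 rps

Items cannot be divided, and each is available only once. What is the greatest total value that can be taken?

50 rps

Check high-value combinations within 16 GB:
- B+D: memory 12+2=14, value 27+23=50
- B+C: memory 12+3=15, value 27+12=39
- A+D: memory 12+2=14, value 15+23=38
- C+D: memory 3+2=5, value 12+23=35
Best: 50 rps.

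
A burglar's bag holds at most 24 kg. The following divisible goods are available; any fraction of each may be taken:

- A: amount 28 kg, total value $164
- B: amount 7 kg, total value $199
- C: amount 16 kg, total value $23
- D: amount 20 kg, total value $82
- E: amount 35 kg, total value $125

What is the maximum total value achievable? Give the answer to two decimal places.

298.57

Take in order of value per unit:
- B (199/7 per unit): all 7 → value 199, running total 199.00
- A (164/28 per unit): 17 of 28 → value 17×164/28 = 99.5714, running total 298.57
Total 298.57.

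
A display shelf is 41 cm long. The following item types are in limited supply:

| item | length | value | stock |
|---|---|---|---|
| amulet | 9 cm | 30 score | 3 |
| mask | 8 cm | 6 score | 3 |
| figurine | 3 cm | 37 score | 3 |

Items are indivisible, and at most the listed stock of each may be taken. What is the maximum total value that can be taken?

Top feasible selections:
- 3×amulet + 3×figurine: length 36, value 201
- 2×amulet + 1×mask + 3×figurine: length 35, value 177
- 2×amulet + 3×figurine: length 27, value 171
Best: 201 score.

201 score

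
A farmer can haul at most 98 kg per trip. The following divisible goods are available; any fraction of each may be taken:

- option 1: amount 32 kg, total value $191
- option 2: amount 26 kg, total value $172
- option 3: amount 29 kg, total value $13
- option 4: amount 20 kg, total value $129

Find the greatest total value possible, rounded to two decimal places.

Take in order of value per unit:
- option 2 (172/26 per unit): all 26 → value 172, running total 172.00
- option 4 (129/20 per unit): all 20 → value 129, running total 301.00
- option 1 (191/32 per unit): all 32 → value 191, running total 492.00
- option 3 (13/29 per unit): 20 of 29 → value 20×13/29 = 8.9655, running total 500.97
Total 500.97.

500.97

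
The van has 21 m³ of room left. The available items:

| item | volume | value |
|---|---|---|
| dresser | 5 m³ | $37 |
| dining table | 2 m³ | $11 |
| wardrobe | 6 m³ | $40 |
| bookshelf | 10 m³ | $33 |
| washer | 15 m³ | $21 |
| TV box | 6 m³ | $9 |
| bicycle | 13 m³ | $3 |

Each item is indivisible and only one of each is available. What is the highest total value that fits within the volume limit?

$110

This is a 0/1 knapsack; check combinations near the capacity.
- dresser+wardrobe+bookshelf: volume 5+6+10=21, value 37+40+33=110
- dresser+dining table+wardrobe+TV box: volume 5+2+6+6=19, value 37+11+40+9=97
- dresser+dining table+wardrobe: volume 5+2+6=13, value 37+11+40=88
- dresser+wardrobe+TV box: volume 5+6+6=17, value 37+40+9=86
Best: $110.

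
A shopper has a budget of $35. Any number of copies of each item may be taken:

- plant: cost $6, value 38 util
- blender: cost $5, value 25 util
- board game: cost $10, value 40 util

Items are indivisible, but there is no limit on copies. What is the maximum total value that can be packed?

215 util

Best value-per-unit is plant at 38/6; filling with it alone gives 5×38 = 190.
Optimal mix: 5×plant + 1×blender → cost 35, value 215.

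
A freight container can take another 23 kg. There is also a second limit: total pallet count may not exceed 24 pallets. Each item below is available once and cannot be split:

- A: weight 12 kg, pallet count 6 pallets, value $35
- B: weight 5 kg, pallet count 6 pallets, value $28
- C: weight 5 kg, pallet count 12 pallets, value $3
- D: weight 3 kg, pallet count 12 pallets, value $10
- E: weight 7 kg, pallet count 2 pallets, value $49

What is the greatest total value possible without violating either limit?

$94

Feasible sets respecting both limits:
- A+D+E: weight 22, pallet count 20, value 94
- B+D+E: weight 15, pallet count 20, value 87
- A+E: weight 19, pallet count 8, value 84
Best: $94.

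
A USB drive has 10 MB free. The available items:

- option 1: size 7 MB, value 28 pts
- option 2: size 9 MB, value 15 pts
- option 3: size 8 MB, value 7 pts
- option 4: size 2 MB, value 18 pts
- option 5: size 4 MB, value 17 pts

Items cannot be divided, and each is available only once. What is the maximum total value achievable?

46 pts

Check high-value combinations within 10 MB:
- option 1+option 4: size 7+2=9, value 28+18=46
- option 4+option 5: size 2+4=6, value 18+17=35
- option 1: size 7, value 28
- option 3+option 4: size 8+2=10, value 7+18=25
Best: 46 pts.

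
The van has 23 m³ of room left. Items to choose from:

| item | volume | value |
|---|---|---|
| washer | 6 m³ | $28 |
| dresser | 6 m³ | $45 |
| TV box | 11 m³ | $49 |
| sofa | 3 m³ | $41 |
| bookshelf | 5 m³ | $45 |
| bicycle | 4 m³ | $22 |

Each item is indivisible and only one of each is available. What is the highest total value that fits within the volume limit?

Check high-value combinations within 23 m³:
- washer+dresser+sofa+bookshelf: volume 6+6+3+5=20, value 28+45+41+45=159
- TV box+sofa+bookshelf+bicycle: volume 11+3+5+4=23, value 49+41+45+22=157
- dresser+sofa+bookshelf+bicycle: volume 6+3+5+4=18, value 45+41+45+22=153
- washer+dresser+bookshelf+bicycle: volume 6+6+5+4=21, value 28+45+45+22=140
Best: $159.

$159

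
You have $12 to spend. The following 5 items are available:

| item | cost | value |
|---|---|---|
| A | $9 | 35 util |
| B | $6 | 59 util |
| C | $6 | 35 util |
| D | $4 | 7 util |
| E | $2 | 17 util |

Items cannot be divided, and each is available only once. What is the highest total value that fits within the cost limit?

Check high-value combinations within $12:
- B+C: cost 6+6=12, value 59+35=94
- B+D+E: cost 6+4+2=12, value 59+7+17=83
- B+E: cost 6+2=8, value 59+17=76
- B+D: cost 6+4=10, value 59+7=66
- B: cost 6, value 59
Best: 94 util.

94 util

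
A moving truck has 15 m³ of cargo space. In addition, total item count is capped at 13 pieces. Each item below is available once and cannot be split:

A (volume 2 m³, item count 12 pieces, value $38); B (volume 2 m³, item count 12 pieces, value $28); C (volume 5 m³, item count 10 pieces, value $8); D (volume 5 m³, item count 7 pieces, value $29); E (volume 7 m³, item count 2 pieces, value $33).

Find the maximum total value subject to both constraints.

$62

Feasible sets respecting both limits:
- D+E: volume 12, item count 9, value 62
- C+E: volume 12, item count 12, value 41
- A: volume 2, item count 12, value 38
- E: volume 7, item count 2, value 33
Best: $62.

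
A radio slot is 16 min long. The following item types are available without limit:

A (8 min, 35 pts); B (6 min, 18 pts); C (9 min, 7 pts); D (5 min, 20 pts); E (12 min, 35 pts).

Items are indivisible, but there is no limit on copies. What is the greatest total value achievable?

70 pts

Best value-per-unit is A at 35/8, and filling with it alone uses duration 2×8=16. No mix of the others beats 2×35 = 70.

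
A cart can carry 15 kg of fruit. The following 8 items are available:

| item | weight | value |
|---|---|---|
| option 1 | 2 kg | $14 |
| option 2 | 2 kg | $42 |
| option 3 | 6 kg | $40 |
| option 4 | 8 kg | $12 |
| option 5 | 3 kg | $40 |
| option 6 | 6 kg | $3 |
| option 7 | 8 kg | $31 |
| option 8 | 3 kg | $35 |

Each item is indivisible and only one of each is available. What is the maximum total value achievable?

Check high-value combinations within 15 kg:
- option 2+option 3+option 5+option 8: weight 2+6+3+3=14, value 42+40+40+35=157
- option 1+option 2+option 3+option 5: weight 2+2+6+3=13, value 14+42+40+40=136
- option 1+option 2+option 5+option 8: weight 2+2+3+3=10, value 14+42+40+35=131
Best: $157.

$157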